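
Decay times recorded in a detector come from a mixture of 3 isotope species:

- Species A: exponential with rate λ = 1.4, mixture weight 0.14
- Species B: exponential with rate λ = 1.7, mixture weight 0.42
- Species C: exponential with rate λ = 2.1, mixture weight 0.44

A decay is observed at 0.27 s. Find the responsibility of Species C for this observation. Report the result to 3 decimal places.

0.472

The responsibility of component k is π_k f_k(x) divided by Σ_j π_j f_j(x).
Evaluate each component's likelihood at the observed value:
  L_A = 1.4·e^(−1.4·0.27) = 1.4·e^(−0.3780) = 0.959323
  L_B = 1.7·e^(−1.7·0.27) = 1.7·e^(−0.4590) = 1.07426
  L_C = 2.1·e^(−2.1·0.27) = 2.1·e^(−0.5670) = 1.19117
Weight by the priors:
  π_A·L_A = 0.14 × 0.959323 = 0.134305
  π_B·L_B = 0.42 × 1.07426 = 0.451187
  π_C·L_C = 0.44 × 1.19117 = 0.524115
Denominator: 0.134305 + 0.451187 + 0.524115 = 1.10961
P(Species C | the observation) ≈ 0.472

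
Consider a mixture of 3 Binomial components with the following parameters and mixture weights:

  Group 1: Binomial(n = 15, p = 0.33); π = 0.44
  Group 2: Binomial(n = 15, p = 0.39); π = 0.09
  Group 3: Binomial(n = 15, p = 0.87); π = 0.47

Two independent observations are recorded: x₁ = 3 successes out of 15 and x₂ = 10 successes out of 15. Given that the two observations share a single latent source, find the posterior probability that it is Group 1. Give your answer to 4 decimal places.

The responsibility of component k is w_k f_k(x) divided by Σ_j w_j f_j(x).
Since both observations come from the same component, the likelihood for component k is f_k(x₁)·f_k(x₂).
  f_1 = [0.133798] × [0.00620967] = 0.000830844
  f_2 = [0.0716413] × [0.0206467] = 0.00147916
  f_3 = [6.98055e-09] × [0.027699] = 1.93354e-10
Weight by the priors:
  w_1·f_1 = 0.44 × 0.000830844 = 0.000365571
  w_2·f_2 = 0.09 × 0.00147916 = 0.000133124
  w_3·f_3 = 0.47 × 1.93354e-10 = 9.08766e-11
Evidence: 0.000365571 + 0.000133124 + 9.08766e-11 = 0.000498696
Responsibility of Group 1: 0.000365571 / 0.000498696 ≈ 0.7331

0.7331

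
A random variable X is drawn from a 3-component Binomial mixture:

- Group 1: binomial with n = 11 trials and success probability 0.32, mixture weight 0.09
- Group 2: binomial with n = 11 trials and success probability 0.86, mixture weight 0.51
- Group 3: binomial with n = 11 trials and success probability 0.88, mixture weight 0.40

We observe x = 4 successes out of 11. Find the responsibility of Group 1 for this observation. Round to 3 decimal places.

Apply Bayes' rule: the posterior for each component is proportional to its prior times its likelihood at x.
Binomial probabilities:
  p_1 = C(11,4)·0.32^4·0.68^7 = 330·0.0104858·0.0672299 = 0.232636
  p_2 = C(11,4)·0.86^4·0.14^7 = 330·0.547008·1.05414e-06 = 0.000190285
  p_3 = C(11,4)·0.88^4·0.12^7 = 330·0.599695·3.58318e-07 = 7.0911e-05
Unnormalised posteriors:
  π_1·p_1 = 0.09 × 0.232636 = 0.0209372
  π_2·p_2 = 0.51 × 0.000190285 = 9.70452e-05
  π_3·p_3 = 0.40 × 7.0911e-05 = 2.83644e-05
Sum: 0.0209372 + 9.70452e-05 + 2.83644e-05 = 0.0210626
So the posterior for Group 1 is 0.0209372 / 0.0210626 ≈ 0.994.

0.994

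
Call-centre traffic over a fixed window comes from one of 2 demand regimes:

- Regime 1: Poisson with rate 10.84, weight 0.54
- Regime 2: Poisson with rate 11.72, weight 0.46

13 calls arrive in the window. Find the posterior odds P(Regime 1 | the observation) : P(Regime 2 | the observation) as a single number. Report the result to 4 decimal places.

Posterior odds = (w_i f_i(x)) / (w_j f_j(x)); the normalising sum cancels.
Evaluate each component's likelihood at the observed value:
  f_1 = e^(−10.84)·10.84^13/13! = 0.0898149
  f_2 = e^(−11.72)·11.72^13/13! = 0.102765
Posterior odds = (w_1·f_1) / (w_2·f_2) = (0.54·0.0898149) / (0.46·0.102765) = 0.0485 / 0.0472721 ≈ 1.0260

1.0260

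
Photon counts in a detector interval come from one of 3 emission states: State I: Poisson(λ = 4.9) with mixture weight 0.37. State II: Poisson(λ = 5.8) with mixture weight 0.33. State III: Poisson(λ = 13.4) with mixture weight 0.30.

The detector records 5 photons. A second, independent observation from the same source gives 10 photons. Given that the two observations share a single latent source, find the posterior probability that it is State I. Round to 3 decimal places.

0.337

Apply Bayes' rule: the posterior for each component is proportional to its prior times its likelihood at x.
Since both observations come from the same component, the likelihood for component k is f_k(x₁)·f_k(x₂).
  f_I = [e^(−4.9)·4.9^5/5! = 0.17529] × [0.016374] = 0.00287019
  f_II = [e^(−5.8)·5.8^5/5! = 0.165596] × [0.0359426] = 0.00595195
  f_III = [e^(−13.4)·13.4^5/5! = 0.00545502] × [0.0779361] = 0.000425144
Multiply by the mixture weights:
  π_I·f_I = 0.37 × 0.00287019 = 0.00106197
  π_II·f_II = 0.33 × 0.00595195 = 0.00196415
  π_III·f_III = 0.30 × 0.000425144 = 0.000127543
Denominator: 0.00106197 + 0.00196415 + 0.000127543 = 0.00315366
P(State I | x) ≈ 0.337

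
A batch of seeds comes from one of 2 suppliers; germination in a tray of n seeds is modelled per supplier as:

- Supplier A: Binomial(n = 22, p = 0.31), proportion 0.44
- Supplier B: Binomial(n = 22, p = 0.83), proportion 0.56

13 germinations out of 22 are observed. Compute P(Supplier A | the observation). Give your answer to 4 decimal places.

P(component k | x) = P(Z=k)·f_k(x) / marginal(x), where marginal(x) = Σ_j P(Z=j)·f_j(x).
Component likelihoods at x = 13 germinations out of 22:
  f_A = C(22,13)·0.31^13·0.69^9 = 497420·2.44175e-07·0.0354521 = 0.00430593
  f_B = C(22,13)·0.83^13·0.17^9 = 497420·0.0887187·1.18588e-07 = 0.00523334
Prior × likelihood for each component:
  P(Z=A)·f_A = 0.44 × 0.00430593 = 0.00189461
  P(Z=B)·f_B = 0.56 × 0.00523334 = 0.00293067
Evidence: 0.00189461 + 0.00293067 = 0.00482528
P(Supplier A | x) = 0.00189461 / 0.00482528 ≈ 0.3926

0.3926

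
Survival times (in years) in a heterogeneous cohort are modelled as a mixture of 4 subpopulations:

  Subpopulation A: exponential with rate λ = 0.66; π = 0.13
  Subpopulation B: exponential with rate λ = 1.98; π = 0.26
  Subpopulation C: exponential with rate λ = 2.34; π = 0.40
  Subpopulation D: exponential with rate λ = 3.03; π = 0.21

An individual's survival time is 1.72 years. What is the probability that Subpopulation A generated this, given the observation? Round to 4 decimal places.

By Bayes' theorem, P(k | x) = π_k f_k(x) / Σ_j π_j f_j(x).
Evaluate each component's likelihood at the observed value:
  L_A = 0.212096
  L_B = 0.0657101
  L_C = 0.0418088
  L_D = 0.0165224
Unnormalised posteriors:
  π_A·L_A = 0.13 × 0.212096 = 0.0275725
  π_B·L_B = 0.26 × 0.0657101 = 0.0170846
  π_C·L_C = 0.40 × 0.0418088 = 0.0167235
  π_D·L_D = 0.21 × 0.0165224 = 0.00346971
Evidence: 0.0275725 + 0.0170846 + 0.0167235 + 0.00346971 = 0.0648503
So the posterior for Subpopulation A is 0.0275725 / 0.0648503 ≈ 0.4252.

0.4252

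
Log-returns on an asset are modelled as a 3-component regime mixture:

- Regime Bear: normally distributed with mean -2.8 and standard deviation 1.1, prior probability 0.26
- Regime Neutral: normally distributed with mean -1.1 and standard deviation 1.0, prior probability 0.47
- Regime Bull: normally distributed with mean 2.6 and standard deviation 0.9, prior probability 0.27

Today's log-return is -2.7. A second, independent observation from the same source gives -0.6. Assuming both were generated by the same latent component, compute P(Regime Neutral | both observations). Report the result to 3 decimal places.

0.799

Apply Bayes' rule: the posterior for each component is proportional to its prior times its likelihood at x.
Since both observations come from the same component, the likelihood for component k is f_k(x₁)·f_k(x₂).
  L_Bear = [(1/(1.1·√(2π)))·exp(−(-2.7−-2.8)²/(2·1.1²)) = 0.362675·exp(-0.00413) = 0.361179] × [0.0490827] = 0.0177277
  L_Neutral = [(1/(1.0·√(2π)))·exp(−(-2.7−-1.1)²/(2·1.0²)) = 0.398942·exp(-1.28000) = 0.110921] × [0.352065] = 0.0390514
  L_Bull = [(1/(0.9·√(2π)))·exp(−(-2.7−2.6)²/(2·0.9²)) = 0.443269·exp(-17.33951) = 1.30682e-08] × [0.000797072] = 1.04163e-11
Unnormalised posteriors:
  π_Bear·L_Bear = 0.26 × 0.0177277 = 0.00460919
  π_Neutral·L_Neutral = 0.47 × 0.0390514 = 0.0183541
  π_Bull·L_Bull = 0.27 × 1.04163e-11 = 2.8124e-12
Denominator: 0.00460919 + 0.0183541 + 2.8124e-12 = 0.0229633
Responsibility of Regime Neutral: 0.0183541 / 0.0229633 ≈ 0.799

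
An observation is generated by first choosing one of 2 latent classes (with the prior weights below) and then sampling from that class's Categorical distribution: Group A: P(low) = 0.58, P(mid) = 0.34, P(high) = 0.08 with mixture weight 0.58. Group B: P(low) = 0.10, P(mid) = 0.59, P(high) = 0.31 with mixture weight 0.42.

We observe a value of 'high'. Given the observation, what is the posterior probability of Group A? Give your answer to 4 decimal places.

0.2627

P(component k | x) = π_k·f_k(x) / marginal(x), where marginal(x) = Σ_j π_j·f_j(x).
Categorical probabilities:
  p_A = P(high | comp) = 0.08
  p_B = P(high | comp) = 0.31
Weight by the priors:
  π_A·p_A = 0.58 × 0.08 = 0.0464
  π_B·p_B = 0.42 × 0.31 = 0.1302
Denominator: 0.0464 + 0.1302 = 0.1766
Responsibility of Group A: 0.0464 / 0.1766 ≈ 0.2627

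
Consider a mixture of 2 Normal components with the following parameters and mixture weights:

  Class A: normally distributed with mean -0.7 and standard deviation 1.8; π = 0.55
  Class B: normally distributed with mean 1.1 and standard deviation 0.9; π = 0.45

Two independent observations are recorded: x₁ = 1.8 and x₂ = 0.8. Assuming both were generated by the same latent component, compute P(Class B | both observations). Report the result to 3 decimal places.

P(component k | x) = π_k·f_k(x) / marginal(x), where marginal(x) = Σ_j π_j·f_j(x).
Since both observations come from the same component, the likelihood for component k is f_k(x₁)·f_k(x₂).
  p_A = [0.0844808] × [0.156618] = 0.0132312
  p_B = [0.327572] × [0.419315] = 0.137356
Unnormalised posteriors:
  π_A·p_A = 0.55 × 0.0132312 = 0.00727715
  π_B·p_B = 0.45 × 0.137356 = 0.0618101
Marginal: 0.00727715 + 0.0618101 = 0.0690873
P(Class B | data) ≈ 0.895

0.895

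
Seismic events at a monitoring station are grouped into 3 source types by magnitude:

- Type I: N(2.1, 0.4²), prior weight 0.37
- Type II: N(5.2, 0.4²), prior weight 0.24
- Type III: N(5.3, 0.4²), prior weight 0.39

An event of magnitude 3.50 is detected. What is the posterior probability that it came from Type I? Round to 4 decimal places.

Posterior ∝ prior × likelihood, so P(k | x) ∝ w_k f_k(x); normalise over all components.
Component likelihoods at x = 3.50:
  p_I = (1/(0.4·√(2π)))·exp(−(3.50−2.1)²/(2·0.4²)) = 0.997356·exp(-6.12500) = 0.00218171
  p_II = (1/(0.4·√(2π)))·exp(−(3.50−5.2)²/(2·0.4²)) = 0.997356·exp(-9.03125) = 0.000119297
  p_III = (1/(0.4·√(2π)))·exp(−(3.50−5.3)²/(2·0.4²)) = 0.997356·exp(-10.12500) = 3.99594e-05
Multiply by the mixture weights:
  w_I·p_I = 0.37 × 0.00218171 = 0.000807231
  w_II·p_II = 0.24 × 0.000119297 = 2.86312e-05
  w_III·p_III = 0.39 × 3.99594e-05 = 1.55841e-05
Marginal: 0.000807231 + 2.86312e-05 + 1.55841e-05 = 0.000851447
So the posterior for Type I is 0.000807231 / 0.000851447 ≈ 0.9481.

0.9481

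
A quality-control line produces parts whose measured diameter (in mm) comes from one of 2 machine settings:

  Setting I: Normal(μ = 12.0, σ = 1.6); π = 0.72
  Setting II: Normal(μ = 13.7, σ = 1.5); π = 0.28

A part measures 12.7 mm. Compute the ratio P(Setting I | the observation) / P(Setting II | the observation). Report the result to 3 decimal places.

2.736

Only the two components matter; the odds are (P(Z=i) f_i(x)) / (P(Z=j) f_j(x)).
Component likelihoods at x = 12.7 mm:
  f_I = 0.226583
  f_II = 0.212965
Odds = (0.72/0.28) × (0.226583/0.212965) = 2.57143 × 1.06394 ≈ 2.736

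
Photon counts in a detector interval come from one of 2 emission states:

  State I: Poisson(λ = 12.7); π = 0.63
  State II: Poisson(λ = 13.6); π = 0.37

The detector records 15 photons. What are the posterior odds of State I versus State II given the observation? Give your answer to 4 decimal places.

1.4996

Only the two components matter; the odds are (π_i f_i(x)) / (π_j f_j(x)).
Poisson probabilities:
  L_I = e^(−12.7)·12.7^15/15! = 0.0841427
  L_II = e^(−13.6)·13.6^15/15! = 0.0955386
0.0530099 / 0.0353493 ≈ 1.4996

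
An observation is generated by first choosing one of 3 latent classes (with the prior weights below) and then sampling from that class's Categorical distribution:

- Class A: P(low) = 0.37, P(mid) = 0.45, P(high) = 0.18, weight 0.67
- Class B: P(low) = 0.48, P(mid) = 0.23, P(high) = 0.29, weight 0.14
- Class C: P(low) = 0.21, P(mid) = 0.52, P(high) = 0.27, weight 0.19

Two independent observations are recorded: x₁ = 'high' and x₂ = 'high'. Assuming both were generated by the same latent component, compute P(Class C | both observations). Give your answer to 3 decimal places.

0.293

P(component k | x) = π_k·f_k(x) / marginal(x), where marginal(x) = Σ_j π_j·f_j(x).
Since both observations come from the same component, the likelihood for component k is f_k(x₁)·f_k(x₂).
  p_A = [0.18] × [0.18] = 0.0324
  p_B = [0.29] × [0.29] = 0.0841
  p_C = [0.27] × [0.27] = 0.0729
Multiply by the mixture weights:
  π_A·p_A = 0.67 × 0.0324 = 0.021708
  π_B·p_B = 0.14 × 0.0841 = 0.011774
  π_C·p_C = 0.19 × 0.0729 = 0.013851
Marginal: 0.021708 + 0.011774 + 0.013851 = 0.047333
Responsibility of Class C: 0.013851 / 0.047333 ≈ 0.293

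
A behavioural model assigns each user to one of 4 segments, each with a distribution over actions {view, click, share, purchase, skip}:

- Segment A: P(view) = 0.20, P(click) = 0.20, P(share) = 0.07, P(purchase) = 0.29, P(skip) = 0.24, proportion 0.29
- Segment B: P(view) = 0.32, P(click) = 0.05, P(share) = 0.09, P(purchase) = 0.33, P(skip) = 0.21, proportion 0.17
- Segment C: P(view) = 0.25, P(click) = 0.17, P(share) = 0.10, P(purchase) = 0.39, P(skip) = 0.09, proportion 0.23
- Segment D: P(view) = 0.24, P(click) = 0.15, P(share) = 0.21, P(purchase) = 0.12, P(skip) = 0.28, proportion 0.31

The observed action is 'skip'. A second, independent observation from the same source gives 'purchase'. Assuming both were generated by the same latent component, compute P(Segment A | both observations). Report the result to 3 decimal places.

The responsibility of component k is P(Z=k) f_k(x) divided by Σ_j P(Z=j) f_j(x).
Since both observations come from the same component, the likelihood for component k is f_k(x₁)·f_k(x₂).
  p_A = [P(skip | comp) = 0.24] × [0.29] = 0.0696
  p_B = [P(skip | comp) = 0.21] × [0.33] = 0.0693
  p_C = [P(skip | comp) = 0.09] × [0.39] = 0.0351
  p_D = [P(skip | comp) = 0.28] × [0.12] = 0.0336
Multiply by the mixture weights:
  P(Z=A)·p_A = 0.29 × 0.0696 = 0.020184
  P(Z=B)·p_B = 0.17 × 0.0693 = 0.011781
  P(Z=C)·p_C = 0.23 × 0.0351 = 0.008073
  P(Z=D)·p_D = 0.31 × 0.0336 = 0.010416
Evidence: 0.020184 + 0.011781 + 0.008073 + 0.010416 = 0.050454
P(Segment A | data) ≈ 0.400

0.400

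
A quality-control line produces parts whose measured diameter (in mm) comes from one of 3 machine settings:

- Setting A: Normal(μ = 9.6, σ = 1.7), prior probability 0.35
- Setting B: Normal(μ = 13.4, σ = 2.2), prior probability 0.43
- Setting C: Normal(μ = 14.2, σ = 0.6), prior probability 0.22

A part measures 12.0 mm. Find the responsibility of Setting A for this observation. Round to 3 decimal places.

0.322

The responsibility of component k is π_k f_k(x) divided by Σ_j π_j f_j(x).
Evaluate each component's likelihood at the observed value:
  p_A = 0.0866302
  p_B = 0.148099
  p_C = 0.000800451
Multiply by the mixture weights:
  π_A·p_A = 0.35 × 0.0866302 = 0.0303206
  π_B·p_B = 0.43 × 0.148099 = 0.0636825
  π_C·p_C = 0.22 × 0.000800451 = 0.000176099
Marginal: 0.0303206 + 0.0636825 + 0.000176099 = 0.0941792
P(Setting A | 12.0 mm) ≈ 0.322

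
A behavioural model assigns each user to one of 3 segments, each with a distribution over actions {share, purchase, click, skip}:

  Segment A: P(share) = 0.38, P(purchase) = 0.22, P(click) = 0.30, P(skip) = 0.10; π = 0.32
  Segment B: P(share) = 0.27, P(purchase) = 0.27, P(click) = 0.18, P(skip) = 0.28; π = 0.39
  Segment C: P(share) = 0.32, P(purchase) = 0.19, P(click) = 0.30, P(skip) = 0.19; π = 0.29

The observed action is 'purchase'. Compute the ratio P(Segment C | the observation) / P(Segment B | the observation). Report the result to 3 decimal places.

0.523

Only the two components matter; the odds are (w_i f_i(x)) / (w_j f_j(x)).
Evaluate each component's likelihood at the observed value:
  p_A = 0.22
  p_B = 0.27
  p_C = 0.19
0.0551 / 0.1053 ≈ 0.523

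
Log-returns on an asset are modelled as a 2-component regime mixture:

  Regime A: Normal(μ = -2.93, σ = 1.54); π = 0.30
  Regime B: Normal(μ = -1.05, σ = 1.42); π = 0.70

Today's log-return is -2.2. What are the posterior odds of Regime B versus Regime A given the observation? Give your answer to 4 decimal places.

The posterior odds equal the prior odds times the likelihood ratio: (w_i/w_j)·(f_i(x)/f_j(x)).
Component likelihoods at x = -2.2:
  f_A = 0.231524
  f_B = 0.202396
0.141677 / 0.0694572 ≈ 2.0398

2.0398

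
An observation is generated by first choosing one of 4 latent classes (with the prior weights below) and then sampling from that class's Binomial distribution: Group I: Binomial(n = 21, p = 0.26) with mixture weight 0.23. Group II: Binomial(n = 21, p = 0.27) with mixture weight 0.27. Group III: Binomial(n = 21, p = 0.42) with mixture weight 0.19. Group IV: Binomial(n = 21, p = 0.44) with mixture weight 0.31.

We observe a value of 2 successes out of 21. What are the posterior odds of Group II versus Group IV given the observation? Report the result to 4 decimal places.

50.5110

Only the two components matter; the odds are (w_i f_i(x)) / (w_j f_j(x)).
Evaluate each component's likelihood at the observed value:
  L_I = 0.0465124
  L_II = 0.038733
  L_III = 0.00118536
  L_IV = 0.000667878
0.0104579 / 0.000207042 ≈ 50.5110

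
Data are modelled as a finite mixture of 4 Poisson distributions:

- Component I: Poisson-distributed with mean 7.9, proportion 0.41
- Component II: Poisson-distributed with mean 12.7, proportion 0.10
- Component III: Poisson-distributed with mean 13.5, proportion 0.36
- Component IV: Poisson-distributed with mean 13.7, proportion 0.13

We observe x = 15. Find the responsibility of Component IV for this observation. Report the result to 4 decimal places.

0.2149

Posterior ∝ prior × likelihood, so P(k | x) ∝ π_k f_k(x); normalise over all components.
Evaluate each component's likelihood at the observed value:
  p_I = 0.00826001
  p_II = 0.0841427
  p_III = 0.0945217
  p_IV = 0.0964883
Prior × likelihood for each component:
  π_I·p_I = 0.41 × 0.00826001 = 0.0033866
  π_II·p_II = 0.10 × 0.0841427 = 0.00841427
  π_III·p_III = 0.36 × 0.0945217 = 0.0340278
  π_IV·p_IV = 0.13 × 0.0964883 = 0.0125435
Normaliser: 0.0033866 + 0.00841427 + 0.0340278 + 0.0125435 = 0.0583721
So the posterior for Component IV is 0.0125435 / 0.0583721 ≈ 0.2149.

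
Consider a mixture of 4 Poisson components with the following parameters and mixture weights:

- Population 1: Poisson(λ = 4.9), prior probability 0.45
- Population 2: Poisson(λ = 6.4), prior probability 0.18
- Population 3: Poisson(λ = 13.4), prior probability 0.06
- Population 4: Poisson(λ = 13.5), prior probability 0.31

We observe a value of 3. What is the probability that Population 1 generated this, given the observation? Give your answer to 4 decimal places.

0.8319

Posterior ∝ prior × likelihood, so P(k | x) ∝ π_k f_k(x); normalise over all components.
Component likelihoods at x = 3:
  f_1 = e^(−4.9)·4.9^3/3! = 0.146014
  f_2 = e^(−6.4)·6.4^3/3! = 0.0725945
  f_3 = e^(−13.4)·13.4^3/3! = 0.000607599
  f_4 = e^(−13.5)·13.5^3/3! = 0.000562179
Prior × likelihood for each component:
  π_1·f_1 = 0.45 × 0.146014 = 0.0657062
  π_2·f_2 = 0.18 × 0.0725945 = 0.013067
  π_3·f_3 = 0.06 × 0.000607599 = 3.64559e-05
  π_4·f_4 = 0.31 × 0.000562179 = 0.000174275
Evidence: 0.0657062 + 0.013067 + 3.64559e-05 + 0.000174275 = 0.078984
P(Population 1 | the observation) ≈ 0.8319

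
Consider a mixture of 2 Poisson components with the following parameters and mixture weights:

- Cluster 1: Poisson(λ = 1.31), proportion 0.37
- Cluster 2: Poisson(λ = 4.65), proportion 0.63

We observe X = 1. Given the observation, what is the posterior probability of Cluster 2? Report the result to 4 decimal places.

Apply Bayes' rule: the posterior for each component is proportional to its prior times its likelihood at x.
Poisson probabilities:
  p_1 = e^(−1.31)·1.31^1/1! = 0.353464
  p_2 = e^(−4.65)·4.65^1/1! = 0.0444614
Multiply by the mixture weights:
  w_1·p_1 = 0.37 × 0.353464 = 0.130782
  w_2·p_2 = 0.63 × 0.0444614 = 0.0280107
Denominator: 0.130782 + 0.0280107 = 0.158792
Responsibility of Cluster 2: 0.0280107 / 0.158792 ≈ 0.1764

0.1764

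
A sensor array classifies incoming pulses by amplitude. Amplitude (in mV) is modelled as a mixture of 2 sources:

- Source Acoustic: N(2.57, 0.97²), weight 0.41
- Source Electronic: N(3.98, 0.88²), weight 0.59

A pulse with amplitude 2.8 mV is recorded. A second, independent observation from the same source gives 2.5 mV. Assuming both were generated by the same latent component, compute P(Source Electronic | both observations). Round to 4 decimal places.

0.1514

By Bayes' theorem, P(k | x) = w_k f_k(x) / Σ_j w_j f_j(x).
Since both observations come from the same component, the likelihood for component k is f_k(x₁)·f_k(x₂).
  f_Acoustic = [0.39988] × [0.410211] = 0.164035
  f_Electronic = [0.184497] × [0.110211] = 0.0203335
Unnormalised posteriors:
  w_Acoustic·f_Acoustic = 0.41 × 0.164035 = 0.0672545
  w_Electronic·f_Electronic = 0.59 × 0.0203335 = 0.0119968
Normaliser: 0.0672545 + 0.0119968 = 0.0792512
P(Source Electronic | x) = 0.0119968 / 0.0792512 ≈ 0.1514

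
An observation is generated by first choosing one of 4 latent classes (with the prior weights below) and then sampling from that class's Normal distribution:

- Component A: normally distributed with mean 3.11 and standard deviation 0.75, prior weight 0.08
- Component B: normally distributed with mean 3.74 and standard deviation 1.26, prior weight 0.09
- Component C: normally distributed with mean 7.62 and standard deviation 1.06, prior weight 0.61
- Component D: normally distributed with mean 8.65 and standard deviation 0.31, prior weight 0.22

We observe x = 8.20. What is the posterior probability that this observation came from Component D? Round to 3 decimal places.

P(component k | x) = w_k·f_k(x) / marginal(x), where marginal(x) = Σ_j w_j·f_j(x).
Evaluate each component's likelihood at the observed value:
  p_A = (1/(0.75·√(2π)))·exp(−(8.20−3.11)²/(2·0.75²)) = 0.531923·exp(-23.02942) = 5.30027e-11
  p_B = (1/(1.26·√(2π)))·exp(−(8.20−3.74)²/(2·1.26²)) = 0.316621·exp(-6.26468) = 0.000602317
  p_C = (1/(1.06·√(2π)))·exp(−(8.20−7.62)²/(2·1.06²)) = 0.376361·exp(-0.14970) = 0.324035
  p_D = (1/(0.31·√(2π)))·exp(−(8.20−8.65)²/(2·0.31²)) = 1.286911·exp(-1.05359) = 0.448725
Weight by the priors:
  w_A·p_A = 0.08 × 5.30027e-11 = 4.24021e-12
  w_B·p_B = 0.09 × 0.000602317 = 5.42085e-05
  w_C·p_C = 0.61 × 0.324035 = 0.197661
  w_D·p_D = 0.22 × 0.448725 = 0.0987194
Normaliser: 4.24021e-12 + 5.42085e-05 + 0.197661 + 0.0987194 = 0.296435
P(Component D | the observation) = 0.0987194 / 0.296435 ≈ 0.333

0.333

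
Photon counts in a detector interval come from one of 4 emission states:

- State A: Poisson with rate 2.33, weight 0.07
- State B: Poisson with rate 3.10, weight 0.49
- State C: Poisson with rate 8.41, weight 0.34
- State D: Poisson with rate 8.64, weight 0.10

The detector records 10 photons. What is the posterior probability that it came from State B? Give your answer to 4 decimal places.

0.0102

Apply Bayes' rule: the posterior for each component is proportional to its prior times its likelihood at x.
Evaluate each component's likelihood at the observed value:
  f_A = e^(−2.33)·2.33^10/10! = 0.000126442
  f_B = e^(−3.10)·3.10^10/10! = 0.00101752
  f_C = e^(−8.41)·8.41^10/10! = 0.108588
  f_D = e^(−8.64)·8.64^10/10! = 0.112998
Multiply by the mixture weights:
  w_A·f_A = 0.07 × 0.000126442 = 8.85091e-06
  w_B·f_B = 0.49 × 0.00101752 = 0.000498583
  w_C·f_C = 0.34 × 0.108588 = 0.0369198
  w_D·f_D = 0.10 × 0.112998 = 0.0112998
Evidence: 8.85091e-06 + 0.000498583 + 0.0369198 + 0.0112998 = 0.048727
Responsibility of State B: 0.000498583 / 0.048727 ≈ 0.0102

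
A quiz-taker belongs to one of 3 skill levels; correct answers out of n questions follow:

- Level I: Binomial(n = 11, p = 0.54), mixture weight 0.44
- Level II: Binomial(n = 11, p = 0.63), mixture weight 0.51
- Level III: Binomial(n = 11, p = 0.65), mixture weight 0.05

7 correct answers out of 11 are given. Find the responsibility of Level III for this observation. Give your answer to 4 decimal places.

0.0543

Posterior ∝ prior × likelihood, so P(k | x) ∝ P(Z=k) f_k(x); normalise over all components.
Evaluate each component's likelihood at the observed value:
  p_I = C(11,7)·0.54^7·0.46^4 = 330·0.0133893·0.0447746 = 0.197834
  p_II = C(11,7)·0.63^7·0.37^4 = 330·0.0393898·0.0187416 = 0.243615
  p_III = C(11,7)·0.65^7·0.35^4 = 330·0.0490223·0.0150062 = 0.242761
Multiply by the mixture weights:
  P(Z=I)·p_I = 0.44 × 0.197834 = 0.0870471
  P(Z=II)·p_II = 0.51 × 0.243615 = 0.124244
  P(Z=III)·p_III = 0.05 × 0.242761 = 0.0121381
Marginal: 0.0870471 + 0.124244 + 0.0121381 = 0.223429
P(Level III | x) ≈ 0.0543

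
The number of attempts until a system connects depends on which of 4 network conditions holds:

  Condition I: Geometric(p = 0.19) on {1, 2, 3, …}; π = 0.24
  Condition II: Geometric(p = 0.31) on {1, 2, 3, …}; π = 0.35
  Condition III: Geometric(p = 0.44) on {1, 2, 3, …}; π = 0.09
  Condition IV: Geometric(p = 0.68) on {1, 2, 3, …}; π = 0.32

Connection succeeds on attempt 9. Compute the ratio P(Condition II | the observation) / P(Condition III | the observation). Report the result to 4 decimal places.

Only the two components matter; the odds are (π_i f_i(x)) / (π_j f_j(x)).
Geometric probabilities:
  f_I = 0.0352074
  f_II = 0.0159277
  f_III = 0.00425556
  f_IV = 7.47668e-05
Posterior odds = (π_II·f_II) / (π_III·f_III) = (0.35·0.0159277) / (0.09·0.00425556) = 0.00557471 / 0.000383001 ≈ 14.5554

14.5554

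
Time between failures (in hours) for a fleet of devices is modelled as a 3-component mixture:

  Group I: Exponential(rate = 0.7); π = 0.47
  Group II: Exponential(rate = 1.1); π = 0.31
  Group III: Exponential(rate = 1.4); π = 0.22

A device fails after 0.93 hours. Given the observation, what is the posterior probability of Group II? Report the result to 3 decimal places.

By Bayes' theorem, P(k | x) = π_k f_k(x) / Σ_j π_j f_j(x).
Evaluate each component's likelihood at the observed value:
  p_I = 0.365067
  p_II = 0.395466
  p_III = 0.380782
Multiply by the mixture weights:
  π_I·p_I = 0.47 × 0.365067 = 0.171581
  π_II·p_II = 0.31 × 0.395466 = 0.122595
  π_III·p_III = 0.22 × 0.380782 = 0.0837721
Marginal: 0.171581 + 0.122595 + 0.0837721 = 0.377948
P(Group II | the observation) = 0.122595 / 0.377948 ≈ 0.324

0.324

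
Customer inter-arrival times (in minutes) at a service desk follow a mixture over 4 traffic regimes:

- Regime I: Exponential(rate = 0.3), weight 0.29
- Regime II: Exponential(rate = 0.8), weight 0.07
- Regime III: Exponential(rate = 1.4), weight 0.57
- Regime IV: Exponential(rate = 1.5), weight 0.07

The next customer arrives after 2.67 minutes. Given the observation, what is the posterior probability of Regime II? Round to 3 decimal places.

0.099

By Bayes' theorem, P(k | x) = P(Z=k) f_k(x) / Σ_j P(Z=j) f_j(x).
Evaluate each component's likelihood at the observed value:
  f_I = 0.134664
  f_II = 0.0945011
  f_III = 0.0333223
  f_IV = 0.0273364
Unnormalised posteriors:
  P(Z=I)·f_I = 0.29 × 0.134664 = 0.0390525
  P(Z=II)·f_II = 0.07 × 0.0945011 = 0.00661508
  P(Z=III)·f_III = 0.57 × 0.0333223 = 0.0189937
  P(Z=IV)·f_IV = 0.07 × 0.0273364 = 0.00191355
Denominator: 0.0390525 + 0.00661508 + 0.0189937 + 0.00191355 = 0.0665749
Responsibility of Regime II: 0.00661508 / 0.0665749 ≈ 0.099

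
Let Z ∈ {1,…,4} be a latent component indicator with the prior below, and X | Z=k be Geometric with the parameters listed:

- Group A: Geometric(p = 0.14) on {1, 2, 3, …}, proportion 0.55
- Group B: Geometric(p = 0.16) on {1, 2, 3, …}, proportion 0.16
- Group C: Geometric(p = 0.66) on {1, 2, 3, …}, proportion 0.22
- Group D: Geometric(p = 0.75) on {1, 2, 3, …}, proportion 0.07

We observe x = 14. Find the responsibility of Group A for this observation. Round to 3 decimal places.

0.803

P(component k | x) = P(Z=k)·f_k(x) / marginal(x), where marginal(x) = Σ_j P(Z=j)·f_j(x).
Geometric probabilities:
  L_A = 0.14·(1−0.14)^13 = 0.14·0.14076 = 0.0197064
  L_B = 0.16·(1−0.16)^13 = 0.16·0.103665 = 0.0165863
  L_C = 0.66·(1−0.66)^13 = 0.66·8.11383e-07 = 5.35513e-07
  L_D = 0.75·(1−0.75)^13 = 0.75·1.49012e-08 = 1.11759e-08
Prior × likelihood for each component:
  P(Z=A)·L_A = 0.55 × 0.0197064 = 0.0108385
  P(Z=B)·L_B = 0.16 × 0.0165863 = 0.00265382
  P(Z=C)·L_C = 0.22 × 5.35513e-07 = 1.17813e-07
  P(Z=D)·L_D = 0.07 × 1.11759e-08 = 7.82311e-10
Normaliser: 0.0108385 + 0.00265382 + 1.17813e-07 + 7.82311e-10 = 0.0134925
P(Group A | the observation) = 0.0108385 / 0.0134925 ≈ 0.803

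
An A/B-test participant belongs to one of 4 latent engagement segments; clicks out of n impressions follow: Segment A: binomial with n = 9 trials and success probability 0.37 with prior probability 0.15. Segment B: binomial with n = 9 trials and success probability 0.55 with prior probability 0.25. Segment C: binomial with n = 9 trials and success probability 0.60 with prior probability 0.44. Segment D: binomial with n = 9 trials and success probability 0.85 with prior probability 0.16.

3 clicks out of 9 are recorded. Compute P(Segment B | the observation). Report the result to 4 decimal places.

0.2852

Apply Bayes' rule: the posterior for each component is proportional to its prior times its likelihood at x.
Component likelihoods at x = 3 clicks out of 9:
  f_A = 0.266028
  f_B = 0.116049
  f_C = 0.0743178
  f_D = 0.000587602
Weight by the priors:
  P(Z=A)·f_A = 0.15 × 0.266028 = 0.0399042
  P(Z=B)·f_B = 0.25 × 0.116049 = 0.0290123
  P(Z=C)·f_C = 0.44 × 0.0743178 = 0.0326998
  P(Z=D)·f_D = 0.16 × 0.000587602 = 9.40164e-05
Evidence: 0.0399042 + 0.0290123 + 0.0326998 + 9.40164e-05 = 0.10171
Responsibility of Segment B: 0.0290123 / 0.10171 ≈ 0.2852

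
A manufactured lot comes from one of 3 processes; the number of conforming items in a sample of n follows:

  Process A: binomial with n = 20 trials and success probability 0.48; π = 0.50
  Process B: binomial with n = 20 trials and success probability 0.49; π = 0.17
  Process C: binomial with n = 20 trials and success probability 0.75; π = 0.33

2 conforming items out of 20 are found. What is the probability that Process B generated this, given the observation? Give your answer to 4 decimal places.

0.1999

Posterior ∝ prior × likelihood, so P(k | x) ∝ w_k f_k(x); normalise over all components.
Binomial probabilities:
  f_A = C(20,2)·0.48^2·0.52^18 = 190·0.2304·7.72788e-06 = 0.000338296
  f_B = C(20,2)·0.49^2·0.51^18 = 190·0.2401·5.44833e-06 = 0.000248547
  f_C = C(20,2)·0.75^2·0.25^18 = 190·0.5625·1.45519e-11 = 1.55524e-09
Unnormalised posteriors:
  w_A·f_A = 0.50 × 0.000338296 = 0.000169148
  w_B·f_B = 0.17 × 0.000248547 = 4.2253e-05
  w_C·f_C = 0.33 × 1.55524e-09 = 5.13228e-10
Sum: 0.000169148 + 4.2253e-05 + 5.13228e-10 = 0.000211401
So the posterior for Process B is 4.2253e-05 / 0.000211401 ≈ 0.1999.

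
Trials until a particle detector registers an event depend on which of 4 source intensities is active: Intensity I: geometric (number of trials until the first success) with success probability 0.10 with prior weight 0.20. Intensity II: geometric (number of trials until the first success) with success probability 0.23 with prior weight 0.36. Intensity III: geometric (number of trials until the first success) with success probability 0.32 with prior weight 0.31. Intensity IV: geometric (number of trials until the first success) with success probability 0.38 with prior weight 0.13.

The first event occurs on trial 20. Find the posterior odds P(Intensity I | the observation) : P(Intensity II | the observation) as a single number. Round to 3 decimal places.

Posterior odds = (w_i f_i(x)) / (w_j f_j(x)); the normalising sum cancels.
Geometric probabilities:
  p_I = 0.0135085
  p_II = 0.00160344
  p_III = 0.00021029
  p_IV = 4.31743e-05
Odds = (0.20/0.36) × (0.0135085/0.00160344) = 0.555556 × 8.42473 ≈ 4.680

4.680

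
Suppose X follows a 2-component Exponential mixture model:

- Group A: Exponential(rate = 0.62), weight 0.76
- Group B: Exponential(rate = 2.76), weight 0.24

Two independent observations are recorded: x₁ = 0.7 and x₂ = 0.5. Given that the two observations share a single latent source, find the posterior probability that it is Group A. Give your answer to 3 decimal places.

0.676

P(component k | x) = π_k·f_k(x) / marginal(x), where marginal(x) = Σ_j π_j·f_j(x).
Since both observations come from the same component, the likelihood for component k is f_k(x₁)·f_k(x₂).
  p_A = [0.401706] × [0.454737] = 0.18267
  p_B = [0.399809] × [0.694357] = 0.27761
Unnormalised posteriors:
  π_A·p_A = 0.76 × 0.18267 = 0.13883
  π_B·p_B = 0.24 × 0.27761 = 0.0666264
Normaliser: 0.13883 + 0.0666264 = 0.205456
P(Group A | x₁,x₂) = 0.13883 / 0.205456 ≈ 0.676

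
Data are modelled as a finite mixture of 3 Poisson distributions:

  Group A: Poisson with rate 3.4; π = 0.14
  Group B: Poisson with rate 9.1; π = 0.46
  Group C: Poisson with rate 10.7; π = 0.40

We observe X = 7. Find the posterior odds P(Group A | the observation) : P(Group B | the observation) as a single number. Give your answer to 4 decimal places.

The posterior odds equal the prior odds times the likelihood ratio: (w_i/w_j)·(f_i(x)/f_j(x)).
Component likelihoods at x = 7:
  f_A = e^(−3.4)·3.4^7/7! = 0.0347793
  f_B = e^(−9.1)·9.1^7/7! = 0.114493
  f_C = e^(−10.7)·10.7^7/7! = 0.0718298
0.0048691 / 0.0526668 ≈ 0.0925

0.0925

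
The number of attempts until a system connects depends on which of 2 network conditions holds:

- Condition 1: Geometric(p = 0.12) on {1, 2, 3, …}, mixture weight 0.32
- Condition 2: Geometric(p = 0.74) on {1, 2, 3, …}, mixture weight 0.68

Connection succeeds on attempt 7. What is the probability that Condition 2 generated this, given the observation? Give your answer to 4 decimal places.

Apply Bayes' rule: the posterior for each component is proportional to its prior times its likelihood at x.
Component likelihoods at x = 7:
  L_1 = 0.12·(1−0.12)^6 = 0.12·0.464404 = 0.0557285
  L_2 = 0.74·(1−0.74)^6 = 0.74·0.000308916 = 0.000228598
Prior × likelihood for each component:
  P(Z=1)·L_1 = 0.32 × 0.0557285 = 0.0178331
  P(Z=2)·L_2 = 0.68 × 0.000228598 = 0.000155446
Evidence: 0.0178331 + 0.000155446 = 0.0179886
P(Condition 2 | 7) = 0.000155446 / 0.0179886 ≈ 0.0086

0.0086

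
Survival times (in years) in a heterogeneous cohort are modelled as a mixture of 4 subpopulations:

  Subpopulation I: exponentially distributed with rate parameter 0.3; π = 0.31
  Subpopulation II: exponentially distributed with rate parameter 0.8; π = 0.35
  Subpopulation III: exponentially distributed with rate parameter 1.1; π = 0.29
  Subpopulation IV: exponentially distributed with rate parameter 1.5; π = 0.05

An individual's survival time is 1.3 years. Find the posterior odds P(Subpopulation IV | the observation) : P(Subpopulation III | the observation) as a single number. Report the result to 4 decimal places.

The posterior odds equal the prior odds times the likelihood ratio: (π_i/π_j)·(f_i(x)/f_j(x)).
Exponential densities:
  L_I = 0.203117
  L_II = 0.282764
  L_III = 0.26324
  L_IV = 0.213411
Posterior odds = (π_IV·L_IV) / (π_III·L_III) = (0.05·0.213411) / (0.29·0.26324) = 0.0106706 / 0.0763395 ≈ 0.1398

0.1398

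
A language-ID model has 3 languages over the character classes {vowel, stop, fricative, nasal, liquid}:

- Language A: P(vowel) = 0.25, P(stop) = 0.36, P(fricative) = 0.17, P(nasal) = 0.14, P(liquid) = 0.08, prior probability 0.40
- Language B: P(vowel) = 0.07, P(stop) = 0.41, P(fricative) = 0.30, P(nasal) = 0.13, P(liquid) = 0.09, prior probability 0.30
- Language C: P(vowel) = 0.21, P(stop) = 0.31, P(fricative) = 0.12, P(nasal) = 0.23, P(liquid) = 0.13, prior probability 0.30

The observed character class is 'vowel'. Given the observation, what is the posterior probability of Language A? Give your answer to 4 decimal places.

0.5435

The responsibility of component k is π_k f_k(x) divided by Σ_j π_j f_j(x).
Categorical probabilities:
  p_A = 0.25
  p_B = 0.07
  p_C = 0.21
Prior × likelihood for each component:
  π_A·p_A = 0.40 × 0.25 = 0.1
  π_B·p_B = 0.30 × 0.07 = 0.021
  π_C·p_C = 0.30 × 0.21 = 0.063
Marginal: 0.1 + 0.021 + 0.063 = 0.184
P(Language A | 'vowel') = 0.1 / 0.184 ≈ 0.5435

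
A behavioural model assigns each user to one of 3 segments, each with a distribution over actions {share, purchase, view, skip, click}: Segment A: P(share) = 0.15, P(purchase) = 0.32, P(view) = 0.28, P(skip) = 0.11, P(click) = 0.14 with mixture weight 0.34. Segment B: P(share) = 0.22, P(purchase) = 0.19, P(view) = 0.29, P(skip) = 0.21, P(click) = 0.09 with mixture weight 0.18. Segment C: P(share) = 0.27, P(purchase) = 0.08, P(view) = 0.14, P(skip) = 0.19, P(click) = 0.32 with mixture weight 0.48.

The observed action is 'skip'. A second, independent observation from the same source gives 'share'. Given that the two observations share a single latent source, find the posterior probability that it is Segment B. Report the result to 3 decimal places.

0.216

Posterior ∝ prior × likelihood, so P(k | x) ∝ π_k f_k(x); normalise over all components.
Since both observations come from the same component, the likelihood for component k is f_k(x₁)·f_k(x₂).
  p_A = [0.11] × [0.15] = 0.0165
  p_B = [0.21] × [0.22] = 0.0462
  p_C = [0.19] × [0.27] = 0.0513
Weight by the priors:
  π_A·p_A = 0.34 × 0.0165 = 0.00561
  π_B·p_B = 0.18 × 0.0462 = 0.008316
  π_C·p_C = 0.48 × 0.0513 = 0.024624
Denominator: 0.00561 + 0.008316 + 0.024624 = 0.03855
So the posterior for Segment B is 0.008316 / 0.03855 ≈ 0.216.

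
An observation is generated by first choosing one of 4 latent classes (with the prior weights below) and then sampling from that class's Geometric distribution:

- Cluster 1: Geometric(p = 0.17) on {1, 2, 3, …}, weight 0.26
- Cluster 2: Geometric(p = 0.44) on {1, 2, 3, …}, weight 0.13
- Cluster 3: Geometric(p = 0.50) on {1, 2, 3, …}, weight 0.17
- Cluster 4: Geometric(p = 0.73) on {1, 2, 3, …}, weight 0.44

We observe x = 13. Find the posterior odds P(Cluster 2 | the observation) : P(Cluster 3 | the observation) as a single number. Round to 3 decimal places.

2.622

Only the two components matter; the odds are (π_i f_i(x)) / (π_j f_j(x)).
Evaluate each component's likelihood at the observed value:
  L_1 = 0.0181713
  L_2 = 0.000418513
  L_3 = 0.00012207
  L_4 = 1.09569e-07
Odds = (0.13/0.17) × (0.000418513/0.00012207) = 0.764706 × 3.42846 ≈ 2.622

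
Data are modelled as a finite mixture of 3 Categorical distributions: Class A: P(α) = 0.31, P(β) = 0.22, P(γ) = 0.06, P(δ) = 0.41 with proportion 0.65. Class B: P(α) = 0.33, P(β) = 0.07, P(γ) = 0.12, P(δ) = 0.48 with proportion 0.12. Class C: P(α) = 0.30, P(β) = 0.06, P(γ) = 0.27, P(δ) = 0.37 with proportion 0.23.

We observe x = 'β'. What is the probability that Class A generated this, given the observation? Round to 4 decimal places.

Posterior ∝ prior × likelihood, so P(k | x) ∝ π_k f_k(x); normalise over all components.
Evaluate each component's likelihood at the observed value:
  L_A = P(β | comp) = 0.22
  L_B = P(β | comp) = 0.07
  L_C = P(β | comp) = 0.06
Multiply by the mixture weights:
  π_A·L_A = 0.65 × 0.22 = 0.143
  π_B·L_B = 0.12 × 0.07 = 0.0084
  π_C·L_C = 0.23 × 0.06 = 0.0138
Evidence: 0.143 + 0.0084 + 0.0138 = 0.1652
Responsibility of Class A: 0.143 / 0.1652 ≈ 0.8656

0.8656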